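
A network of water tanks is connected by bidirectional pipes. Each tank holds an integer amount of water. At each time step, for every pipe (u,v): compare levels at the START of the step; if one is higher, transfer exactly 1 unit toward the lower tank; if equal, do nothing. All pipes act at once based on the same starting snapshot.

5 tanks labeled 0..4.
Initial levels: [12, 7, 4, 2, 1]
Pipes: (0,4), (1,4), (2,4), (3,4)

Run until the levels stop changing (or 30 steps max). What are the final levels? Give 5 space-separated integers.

Step 1: flows [0->4,1->4,2->4,3->4] -> levels [11 6 3 1 5]
Step 2: flows [0->4,1->4,4->2,4->3] -> levels [10 5 4 2 5]
Step 3: flows [0->4,1=4,4->2,4->3] -> levels [9 5 5 3 4]
Step 4: flows [0->4,1->4,2->4,4->3] -> levels [8 4 4 4 6]
Step 5: flows [0->4,4->1,4->2,4->3] -> levels [7 5 5 5 4]
Step 6: flows [0->4,1->4,2->4,3->4] -> levels [6 4 4 4 8]
Step 7: flows [4->0,4->1,4->2,4->3] -> levels [7 5 5 5 4]
  -> period-2 cycle: step 7 state = step 5 state; never stabilizes
  -> state at step 30: (30-5) mod 2 = 1, same as step 6 -> [6 4 4 4 8]

Answer: 6 4 4 4 8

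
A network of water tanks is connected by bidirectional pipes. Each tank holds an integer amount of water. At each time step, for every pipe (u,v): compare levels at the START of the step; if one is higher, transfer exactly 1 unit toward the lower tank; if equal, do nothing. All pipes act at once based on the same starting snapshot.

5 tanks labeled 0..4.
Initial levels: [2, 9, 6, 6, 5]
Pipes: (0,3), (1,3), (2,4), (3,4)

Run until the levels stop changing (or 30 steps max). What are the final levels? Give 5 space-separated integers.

Step 1: flows [3->0,1->3,2->4,3->4] -> levels [3 8 5 5 7]
Step 2: flows [3->0,1->3,4->2,4->3] -> levels [4 7 6 6 5]
Step 3: flows [3->0,1->3,2->4,3->4] -> levels [5 6 5 5 7]
Step 4: flows [0=3,1->3,4->2,4->3] -> levels [5 5 6 7 5]
Step 5: flows [3->0,3->1,2->4,3->4] -> levels [6 6 5 4 7]
Step 6: flows [0->3,1->3,4->2,4->3] -> levels [5 5 6 7 5]
  -> period-2 cycle: step 6 state = step 4 state; never stabilizes
  -> state at step 30: (30-4) mod 2 = 0, same as step 4 -> [5 5 6 7 5]

Answer: 5 5 6 7 5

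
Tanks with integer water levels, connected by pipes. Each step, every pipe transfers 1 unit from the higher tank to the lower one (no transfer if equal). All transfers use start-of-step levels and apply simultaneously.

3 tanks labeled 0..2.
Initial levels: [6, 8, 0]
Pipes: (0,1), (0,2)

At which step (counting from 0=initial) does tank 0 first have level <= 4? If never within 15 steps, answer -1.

Answer: 5

Derivation:
Step 1: flows [1->0,0->2] -> levels [6 7 1]
Step 2: flows [1->0,0->2] -> levels [6 6 2]
Step 3: flows [0=1,0->2] -> levels [5 6 3]
Step 4: flows [1->0,0->2] -> levels [5 5 4]
Step 5: flows [0=1,0->2] -> levels [4 5 5]
Tank 0 first reaches <=4 at step 5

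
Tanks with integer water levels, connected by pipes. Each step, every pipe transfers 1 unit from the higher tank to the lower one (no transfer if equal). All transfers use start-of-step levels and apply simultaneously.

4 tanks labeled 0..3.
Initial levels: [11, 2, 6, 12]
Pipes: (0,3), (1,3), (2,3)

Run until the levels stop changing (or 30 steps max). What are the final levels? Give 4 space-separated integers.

Step 1: flows [3->0,3->1,3->2] -> levels [12 3 7 9]
Step 2: flows [0->3,3->1,3->2] -> levels [11 4 8 8]
Step 3: flows [0->3,3->1,2=3] -> levels [10 5 8 8]
Step 4: flows [0->3,3->1,2=3] -> levels [9 6 8 8]
Step 5: flows [0->3,3->1,2=3] -> levels [8 7 8 8]
Step 6: flows [0=3,3->1,2=3] -> levels [8 8 8 7]
Step 7: flows [0->3,1->3,2->3] -> levels [7 7 7 10]
Step 8: flows [3->0,3->1,3->2] -> levels [8 8 8 7]
  -> period-2 cycle: step 8 state = step 6 state; never stabilizes
  -> state at step 30: (30-6) mod 2 = 0, same as step 6 -> [8 8 8 7]

Answer: 8 8 8 7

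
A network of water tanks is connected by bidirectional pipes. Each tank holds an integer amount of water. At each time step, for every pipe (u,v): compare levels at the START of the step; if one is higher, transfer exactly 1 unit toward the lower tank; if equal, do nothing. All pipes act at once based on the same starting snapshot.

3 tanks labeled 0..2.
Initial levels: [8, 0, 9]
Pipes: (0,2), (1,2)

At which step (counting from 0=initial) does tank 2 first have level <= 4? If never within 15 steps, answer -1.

Step 1: flows [2->0,2->1] -> levels [9 1 7]
Step 2: flows [0->2,2->1] -> levels [8 2 7]
Step 3: flows [0->2,2->1] -> levels [7 3 7]
Step 4: flows [0=2,2->1] -> levels [7 4 6]
Step 5: flows [0->2,2->1] -> levels [6 5 6]
Step 6: flows [0=2,2->1] -> levels [6 6 5]
Step 7: flows [0->2,1->2] -> levels [5 5 7]
Step 8: flows [2->0,2->1] -> levels [6 6 5]
  -> period-2 cycle (repeats step 6); tank 2 never drops to <=4
Tank 2 never reaches <=4 within 15 steps

Answer: -1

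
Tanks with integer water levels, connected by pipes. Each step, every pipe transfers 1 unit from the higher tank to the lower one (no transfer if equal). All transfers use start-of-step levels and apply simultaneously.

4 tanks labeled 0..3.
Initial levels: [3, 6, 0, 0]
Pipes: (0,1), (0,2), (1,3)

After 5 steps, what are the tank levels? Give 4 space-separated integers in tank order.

Answer: 1 3 3 2

Derivation:
Step 1: flows [1->0,0->2,1->3] -> levels [3 4 1 1]
Step 2: flows [1->0,0->2,1->3] -> levels [3 2 2 2]
Step 3: flows [0->1,0->2,1=3] -> levels [1 3 3 2]
Step 4: flows [1->0,2->0,1->3] -> levels [3 1 2 3]
Step 5: flows [0->1,0->2,3->1] -> levels [1 3 3 2]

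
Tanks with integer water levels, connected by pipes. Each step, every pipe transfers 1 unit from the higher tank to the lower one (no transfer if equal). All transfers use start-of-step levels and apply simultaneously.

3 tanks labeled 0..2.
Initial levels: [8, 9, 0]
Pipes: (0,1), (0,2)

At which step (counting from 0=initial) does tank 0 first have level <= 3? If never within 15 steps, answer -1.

Answer: -1

Derivation:
Step 1: flows [1->0,0->2] -> levels [8 8 1]
Step 2: flows [0=1,0->2] -> levels [7 8 2]
Step 3: flows [1->0,0->2] -> levels [7 7 3]
Step 4: flows [0=1,0->2] -> levels [6 7 4]
Step 5: flows [1->0,0->2] -> levels [6 6 5]
Step 6: flows [0=1,0->2] -> levels [5 6 6]
Step 7: flows [1->0,2->0] -> levels [7 5 5]
Step 8: flows [0->1,0->2] -> levels [5 6 6]
  -> period-2 cycle (repeats step 6); tank 0 never drops to <=3
Tank 0 never reaches <=3 within 15 steps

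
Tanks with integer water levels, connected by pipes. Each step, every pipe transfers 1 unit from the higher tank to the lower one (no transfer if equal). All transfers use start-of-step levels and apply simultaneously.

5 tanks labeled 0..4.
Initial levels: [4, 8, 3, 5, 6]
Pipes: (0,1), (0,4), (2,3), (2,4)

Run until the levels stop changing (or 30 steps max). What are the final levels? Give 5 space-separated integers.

Step 1: flows [1->0,4->0,3->2,4->2] -> levels [6 7 5 4 4]
Step 2: flows [1->0,0->4,2->3,2->4] -> levels [6 6 3 5 6]
Step 3: flows [0=1,0=4,3->2,4->2] -> levels [6 6 5 4 5]
Step 4: flows [0=1,0->4,2->3,2=4] -> levels [5 6 4 5 6]
Step 5: flows [1->0,4->0,3->2,4->2] -> levels [7 5 6 4 4]
Step 6: flows [0->1,0->4,2->3,2->4] -> levels [5 6 4 5 6]
  -> period-2 cycle: step 6 state = step 4 state; never stabilizes
  -> state at step 30: (30-4) mod 2 = 0, same as step 4 -> [5 6 4 5 6]

Answer: 5 6 4 5 6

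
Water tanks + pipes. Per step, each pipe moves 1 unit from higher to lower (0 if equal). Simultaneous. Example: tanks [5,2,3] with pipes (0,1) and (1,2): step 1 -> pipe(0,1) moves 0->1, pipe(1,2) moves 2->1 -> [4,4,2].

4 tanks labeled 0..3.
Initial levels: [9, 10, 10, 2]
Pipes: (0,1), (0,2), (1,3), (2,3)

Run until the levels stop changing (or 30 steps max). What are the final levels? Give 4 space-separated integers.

Answer: 9 7 7 8

Derivation:
Step 1: flows [1->0,2->0,1->3,2->3] -> levels [11 8 8 4]
Step 2: flows [0->1,0->2,1->3,2->3] -> levels [9 8 8 6]
Step 3: flows [0->1,0->2,1->3,2->3] -> levels [7 8 8 8]
Step 4: flows [1->0,2->0,1=3,2=3] -> levels [9 7 7 8]
Step 5: flows [0->1,0->2,3->1,3->2] -> levels [7 9 9 6]
Step 6: flows [1->0,2->0,1->3,2->3] -> levels [9 7 7 8]
  -> period-2 cycle: step 6 state = step 4 state; never stabilizes
  -> state at step 30: (30-4) mod 2 = 0, same as step 4 -> [9 7 7 8]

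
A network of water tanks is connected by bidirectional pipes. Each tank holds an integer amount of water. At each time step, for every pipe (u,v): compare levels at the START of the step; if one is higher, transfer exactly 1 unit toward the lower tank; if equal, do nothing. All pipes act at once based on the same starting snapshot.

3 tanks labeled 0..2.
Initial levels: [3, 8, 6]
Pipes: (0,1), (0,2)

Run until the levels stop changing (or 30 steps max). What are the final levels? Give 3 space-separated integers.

Step 1: flows [1->0,2->0] -> levels [5 7 5]
Step 2: flows [1->0,0=2] -> levels [6 6 5]
Step 3: flows [0=1,0->2] -> levels [5 6 6]
Step 4: flows [1->0,2->0] -> levels [7 5 5]
Step 5: flows [0->1,0->2] -> levels [5 6 6]
  -> period-2 cycle: step 5 state = step 3 state; never stabilizes
  -> state at step 30: (30-3) mod 2 = 1, same as step 4 -> [7 5 5]

Answer: 7 5 5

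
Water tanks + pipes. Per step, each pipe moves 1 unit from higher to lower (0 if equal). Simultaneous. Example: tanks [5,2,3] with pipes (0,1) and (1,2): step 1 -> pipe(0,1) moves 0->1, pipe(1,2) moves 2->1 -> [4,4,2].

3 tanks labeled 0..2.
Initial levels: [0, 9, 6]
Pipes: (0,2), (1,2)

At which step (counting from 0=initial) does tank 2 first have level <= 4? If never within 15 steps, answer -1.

Answer: -1

Derivation:
Step 1: flows [2->0,1->2] -> levels [1 8 6]
Step 2: flows [2->0,1->2] -> levels [2 7 6]
Step 3: flows [2->0,1->2] -> levels [3 6 6]
Step 4: flows [2->0,1=2] -> levels [4 6 5]
Step 5: flows [2->0,1->2] -> levels [5 5 5]
Step 6: flows [0=2,1=2] -> levels [5 5 5]
  -> stable; tank 2 stays at 5 > 4
Tank 2 never reaches <=4 within 15 steps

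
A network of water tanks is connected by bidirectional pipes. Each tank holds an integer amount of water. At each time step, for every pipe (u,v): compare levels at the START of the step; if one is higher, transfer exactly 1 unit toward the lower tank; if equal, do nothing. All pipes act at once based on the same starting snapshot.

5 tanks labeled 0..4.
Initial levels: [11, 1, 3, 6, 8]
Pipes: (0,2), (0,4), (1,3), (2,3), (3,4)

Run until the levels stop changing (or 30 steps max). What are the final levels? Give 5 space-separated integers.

Step 1: flows [0->2,0->4,3->1,3->2,4->3] -> levels [9 2 5 5 8]
Step 2: flows [0->2,0->4,3->1,2=3,4->3] -> levels [7 3 6 5 8]
Step 3: flows [0->2,4->0,3->1,2->3,4->3] -> levels [7 4 6 6 6]
Step 4: flows [0->2,0->4,3->1,2=3,3=4] -> levels [5 5 7 5 7]
Step 5: flows [2->0,4->0,1=3,2->3,4->3] -> levels [7 5 5 7 5]
Step 6: flows [0->2,0->4,3->1,3->2,3->4] -> levels [5 6 7 4 7]
Step 7: flows [2->0,4->0,1->3,2->3,4->3] -> levels [7 5 5 7 5]
  -> period-2 cycle: step 7 state = step 5 state; never stabilizes
  -> state at step 30: (30-5) mod 2 = 1, same as step 6 -> [5 6 7 4 7]

Answer: 5 6 7 4 7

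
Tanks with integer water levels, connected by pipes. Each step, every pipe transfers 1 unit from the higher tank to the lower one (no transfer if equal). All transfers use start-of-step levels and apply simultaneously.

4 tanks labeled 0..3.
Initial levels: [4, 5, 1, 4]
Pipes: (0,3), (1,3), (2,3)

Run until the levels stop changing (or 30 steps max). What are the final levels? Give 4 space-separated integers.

Step 1: flows [0=3,1->3,3->2] -> levels [4 4 2 4]
Step 2: flows [0=3,1=3,3->2] -> levels [4 4 3 3]
Step 3: flows [0->3,1->3,2=3] -> levels [3 3 3 5]
Step 4: flows [3->0,3->1,3->2] -> levels [4 4 4 2]
Step 5: flows [0->3,1->3,2->3] -> levels [3 3 3 5]
  -> period-2 cycle: step 5 state = step 3 state; never stabilizes
  -> state at step 30: (30-3) mod 2 = 1, same as step 4 -> [4 4 4 2]

Answer: 4 4 4 2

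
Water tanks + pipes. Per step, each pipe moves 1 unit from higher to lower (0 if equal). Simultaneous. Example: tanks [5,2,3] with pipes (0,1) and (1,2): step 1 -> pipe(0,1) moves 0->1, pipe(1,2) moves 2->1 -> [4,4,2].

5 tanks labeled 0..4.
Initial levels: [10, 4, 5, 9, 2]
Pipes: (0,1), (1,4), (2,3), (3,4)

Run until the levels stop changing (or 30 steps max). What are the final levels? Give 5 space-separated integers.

Answer: 7 5 6 5 7

Derivation:
Step 1: flows [0->1,1->4,3->2,3->4] -> levels [9 4 6 7 4]
Step 2: flows [0->1,1=4,3->2,3->4] -> levels [8 5 7 5 5]
Step 3: flows [0->1,1=4,2->3,3=4] -> levels [7 6 6 6 5]
Step 4: flows [0->1,1->4,2=3,3->4] -> levels [6 6 6 5 7]
Step 5: flows [0=1,4->1,2->3,4->3] -> levels [6 7 5 7 5]
Step 6: flows [1->0,1->4,3->2,3->4] -> levels [7 5 6 5 7]
Step 7: flows [0->1,4->1,2->3,4->3] -> levels [6 7 5 7 5]
  -> period-2 cycle: step 7 state = step 5 state; never stabilizes
  -> state at step 30: (30-5) mod 2 = 1, same as step 6 -> [7 5 6 5 7]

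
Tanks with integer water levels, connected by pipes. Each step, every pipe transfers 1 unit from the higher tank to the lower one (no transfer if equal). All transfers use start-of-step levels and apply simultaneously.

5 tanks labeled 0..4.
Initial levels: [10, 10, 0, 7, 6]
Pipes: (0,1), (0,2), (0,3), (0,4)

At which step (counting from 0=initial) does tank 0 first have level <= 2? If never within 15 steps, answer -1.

Answer: -1

Derivation:
Step 1: flows [0=1,0->2,0->3,0->4] -> levels [7 10 1 8 7]
Step 2: flows [1->0,0->2,3->0,0=4] -> levels [8 9 2 7 7]
Step 3: flows [1->0,0->2,0->3,0->4] -> levels [6 8 3 8 8]
Step 4: flows [1->0,0->2,3->0,4->0] -> levels [8 7 4 7 7]
Step 5: flows [0->1,0->2,0->3,0->4] -> levels [4 8 5 8 8]
Step 6: flows [1->0,2->0,3->0,4->0] -> levels [8 7 4 7 7]
  -> period-2 cycle (repeats step 4); tank 0 never drops to <=2
Tank 0 never reaches <=2 within 15 steps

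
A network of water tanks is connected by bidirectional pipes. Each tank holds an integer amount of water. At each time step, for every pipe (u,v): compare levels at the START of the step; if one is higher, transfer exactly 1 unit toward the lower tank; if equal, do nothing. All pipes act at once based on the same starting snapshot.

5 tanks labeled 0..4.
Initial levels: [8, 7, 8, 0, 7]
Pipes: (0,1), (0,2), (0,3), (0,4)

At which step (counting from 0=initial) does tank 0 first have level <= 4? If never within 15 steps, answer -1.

Step 1: flows [0->1,0=2,0->3,0->4] -> levels [5 8 8 1 8]
Step 2: flows [1->0,2->0,0->3,4->0] -> levels [7 7 7 2 7]
Step 3: flows [0=1,0=2,0->3,0=4] -> levels [6 7 7 3 7]
Step 4: flows [1->0,2->0,0->3,4->0] -> levels [8 6 6 4 6]
Step 5: flows [0->1,0->2,0->3,0->4] -> levels [4 7 7 5 7]
Tank 0 first reaches <=4 at step 5

Answer: 5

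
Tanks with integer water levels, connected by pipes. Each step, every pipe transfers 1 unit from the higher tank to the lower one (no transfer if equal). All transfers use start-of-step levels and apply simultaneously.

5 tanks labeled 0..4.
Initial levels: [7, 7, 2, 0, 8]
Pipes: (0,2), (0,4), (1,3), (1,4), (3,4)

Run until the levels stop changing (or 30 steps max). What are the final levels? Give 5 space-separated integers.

Step 1: flows [0->2,4->0,1->3,4->1,4->3] -> levels [7 7 3 2 5]
Step 2: flows [0->2,0->4,1->3,1->4,4->3] -> levels [5 5 4 4 6]
Step 3: flows [0->2,4->0,1->3,4->1,4->3] -> levels [5 5 5 6 3]
Step 4: flows [0=2,0->4,3->1,1->4,3->4] -> levels [4 5 5 4 6]
Step 5: flows [2->0,4->0,1->3,4->1,4->3] -> levels [6 5 4 6 3]
Step 6: flows [0->2,0->4,3->1,1->4,3->4] -> levels [4 5 5 4 6]
  -> period-2 cycle: step 6 state = step 4 state; never stabilizes
  -> state at step 30: (30-4) mod 2 = 0, same as step 4 -> [4 5 5 4 6]

Answer: 4 5 5 4 6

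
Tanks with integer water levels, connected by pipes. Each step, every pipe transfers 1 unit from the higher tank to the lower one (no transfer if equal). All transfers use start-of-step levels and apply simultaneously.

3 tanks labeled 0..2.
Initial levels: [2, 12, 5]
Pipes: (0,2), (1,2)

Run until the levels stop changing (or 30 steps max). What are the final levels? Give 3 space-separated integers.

Answer: 6 6 7

Derivation:
Step 1: flows [2->0,1->2] -> levels [3 11 5]
Step 2: flows [2->0,1->2] -> levels [4 10 5]
Step 3: flows [2->0,1->2] -> levels [5 9 5]
Step 4: flows [0=2,1->2] -> levels [5 8 6]
Step 5: flows [2->0,1->2] -> levels [6 7 6]
Step 6: flows [0=2,1->2] -> levels [6 6 7]
Step 7: flows [2->0,2->1] -> levels [7 7 5]
Step 8: flows [0->2,1->2] -> levels [6 6 7]
  -> period-2 cycle: step 8 state = step 6 state; never stabilizes
  -> state at step 30: (30-6) mod 2 = 0, same as step 6 -> [6 6 7]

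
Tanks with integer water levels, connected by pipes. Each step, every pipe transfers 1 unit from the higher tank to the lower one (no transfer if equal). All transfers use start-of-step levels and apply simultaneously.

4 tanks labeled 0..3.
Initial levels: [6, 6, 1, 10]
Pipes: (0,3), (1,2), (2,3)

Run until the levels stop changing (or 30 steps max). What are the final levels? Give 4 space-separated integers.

Answer: 6 5 7 5

Derivation:
Step 1: flows [3->0,1->2,3->2] -> levels [7 5 3 8]
Step 2: flows [3->0,1->2,3->2] -> levels [8 4 5 6]
Step 3: flows [0->3,2->1,3->2] -> levels [7 5 5 6]
Step 4: flows [0->3,1=2,3->2] -> levels [6 5 6 6]
Step 5: flows [0=3,2->1,2=3] -> levels [6 6 5 6]
Step 6: flows [0=3,1->2,3->2] -> levels [6 5 7 5]
Step 7: flows [0->3,2->1,2->3] -> levels [5 6 5 7]
Step 8: flows [3->0,1->2,3->2] -> levels [6 5 7 5]
  -> period-2 cycle: step 8 state = step 6 state; never stabilizes
  -> state at step 30: (30-6) mod 2 = 0, same as step 6 -> [6 5 7 5]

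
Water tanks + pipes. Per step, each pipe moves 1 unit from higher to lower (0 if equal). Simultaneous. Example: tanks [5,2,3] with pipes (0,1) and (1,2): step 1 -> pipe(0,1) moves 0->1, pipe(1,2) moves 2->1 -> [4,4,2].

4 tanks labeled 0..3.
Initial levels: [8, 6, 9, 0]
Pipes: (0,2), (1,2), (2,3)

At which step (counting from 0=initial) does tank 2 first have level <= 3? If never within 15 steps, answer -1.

Step 1: flows [2->0,2->1,2->3] -> levels [9 7 6 1]
Step 2: flows [0->2,1->2,2->3] -> levels [8 6 7 2]
Step 3: flows [0->2,2->1,2->3] -> levels [7 7 6 3]
Step 4: flows [0->2,1->2,2->3] -> levels [6 6 7 4]
Step 5: flows [2->0,2->1,2->3] -> levels [7 7 4 5]
Step 6: flows [0->2,1->2,3->2] -> levels [6 6 7 4]
  -> period-2 cycle (repeats step 4); tank 2 never drops to <=3
Tank 2 never reaches <=3 within 15 steps

Answer: -1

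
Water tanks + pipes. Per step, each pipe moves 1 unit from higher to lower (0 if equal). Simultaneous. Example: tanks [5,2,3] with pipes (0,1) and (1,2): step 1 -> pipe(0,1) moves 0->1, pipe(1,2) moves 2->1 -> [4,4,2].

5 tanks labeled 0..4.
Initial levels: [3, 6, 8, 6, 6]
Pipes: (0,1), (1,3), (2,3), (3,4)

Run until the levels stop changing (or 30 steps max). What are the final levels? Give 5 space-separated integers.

Step 1: flows [1->0,1=3,2->3,3=4] -> levels [4 5 7 7 6]
Step 2: flows [1->0,3->1,2=3,3->4] -> levels [5 5 7 5 7]
Step 3: flows [0=1,1=3,2->3,4->3] -> levels [5 5 6 7 6]
Step 4: flows [0=1,3->1,3->2,3->4] -> levels [5 6 7 4 7]
Step 5: flows [1->0,1->3,2->3,4->3] -> levels [6 4 6 7 6]
Step 6: flows [0->1,3->1,3->2,3->4] -> levels [5 6 7 4 7]
  -> period-2 cycle: step 6 state = step 4 state; never stabilizes
  -> state at step 30: (30-4) mod 2 = 0, same as step 4 -> [5 6 7 4 7]

Answer: 5 6 7 4 7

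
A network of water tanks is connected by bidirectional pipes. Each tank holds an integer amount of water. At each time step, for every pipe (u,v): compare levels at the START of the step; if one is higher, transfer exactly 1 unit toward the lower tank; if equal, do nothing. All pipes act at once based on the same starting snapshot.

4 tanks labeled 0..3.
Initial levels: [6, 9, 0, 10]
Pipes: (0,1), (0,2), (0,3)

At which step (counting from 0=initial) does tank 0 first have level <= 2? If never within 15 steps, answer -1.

Step 1: flows [1->0,0->2,3->0] -> levels [7 8 1 9]
Step 2: flows [1->0,0->2,3->0] -> levels [8 7 2 8]
Step 3: flows [0->1,0->2,0=3] -> levels [6 8 3 8]
Step 4: flows [1->0,0->2,3->0] -> levels [7 7 4 7]
Step 5: flows [0=1,0->2,0=3] -> levels [6 7 5 7]
Step 6: flows [1->0,0->2,3->0] -> levels [7 6 6 6]
Step 7: flows [0->1,0->2,0->3] -> levels [4 7 7 7]
Step 8: flows [1->0,2->0,3->0] -> levels [7 6 6 6]
  -> period-2 cycle (repeats step 6); tank 0 never drops to <=2
Tank 0 never reaches <=2 within 15 steps

Answer: -1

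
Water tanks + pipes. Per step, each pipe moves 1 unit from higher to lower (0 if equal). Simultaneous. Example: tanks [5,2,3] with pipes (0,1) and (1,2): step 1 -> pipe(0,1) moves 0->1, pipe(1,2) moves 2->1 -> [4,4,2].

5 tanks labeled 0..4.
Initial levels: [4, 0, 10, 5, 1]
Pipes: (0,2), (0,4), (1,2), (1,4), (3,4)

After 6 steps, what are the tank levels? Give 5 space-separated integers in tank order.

Step 1: flows [2->0,0->4,2->1,4->1,3->4] -> levels [4 2 8 4 2]
Step 2: flows [2->0,0->4,2->1,1=4,3->4] -> levels [4 3 6 3 4]
Step 3: flows [2->0,0=4,2->1,4->1,4->3] -> levels [5 5 4 4 2]
Step 4: flows [0->2,0->4,1->2,1->4,3->4] -> levels [3 3 6 3 5]
Step 5: flows [2->0,4->0,2->1,4->1,4->3] -> levels [5 5 4 4 2]
  -> period-2 cycle: step 5 state = step 3 state
  -> state at step 6: (6-3) mod 2 = 1, same as step 4 -> [3 3 6 3 5]

Answer: 3 3 6 3 5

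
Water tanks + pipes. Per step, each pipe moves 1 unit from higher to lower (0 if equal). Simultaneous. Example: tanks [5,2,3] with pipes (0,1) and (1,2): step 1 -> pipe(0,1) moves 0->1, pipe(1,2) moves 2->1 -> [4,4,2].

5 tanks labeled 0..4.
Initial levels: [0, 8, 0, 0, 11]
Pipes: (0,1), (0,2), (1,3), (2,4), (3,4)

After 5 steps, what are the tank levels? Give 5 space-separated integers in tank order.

Step 1: flows [1->0,0=2,1->3,4->2,4->3] -> levels [1 6 1 2 9]
Step 2: flows [1->0,0=2,1->3,4->2,4->3] -> levels [2 4 2 4 7]
Step 3: flows [1->0,0=2,1=3,4->2,4->3] -> levels [3 3 3 5 5]
Step 4: flows [0=1,0=2,3->1,4->2,3=4] -> levels [3 4 4 4 4]
Step 5: flows [1->0,2->0,1=3,2=4,3=4] -> levels [5 3 3 4 4]

Answer: 5 3 3 4 4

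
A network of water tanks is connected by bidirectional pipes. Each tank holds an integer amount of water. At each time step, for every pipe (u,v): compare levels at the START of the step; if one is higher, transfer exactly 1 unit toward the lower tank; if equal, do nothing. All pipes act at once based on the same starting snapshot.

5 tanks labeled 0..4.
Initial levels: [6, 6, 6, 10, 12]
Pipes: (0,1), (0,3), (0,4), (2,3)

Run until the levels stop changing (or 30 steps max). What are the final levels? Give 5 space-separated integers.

Answer: 10 7 8 7 8

Derivation:
Step 1: flows [0=1,3->0,4->0,3->2] -> levels [8 6 7 8 11]
Step 2: flows [0->1,0=3,4->0,3->2] -> levels [8 7 8 7 10]
Step 3: flows [0->1,0->3,4->0,2->3] -> levels [7 8 7 9 9]
Step 4: flows [1->0,3->0,4->0,3->2] -> levels [10 7 8 7 8]
Step 5: flows [0->1,0->3,0->4,2->3] -> levels [7 8 7 9 9]
  -> period-2 cycle: step 5 state = step 3 state; never stabilizes
  -> state at step 30: (30-3) mod 2 = 1, same as step 4 -> [10 7 8 7 8]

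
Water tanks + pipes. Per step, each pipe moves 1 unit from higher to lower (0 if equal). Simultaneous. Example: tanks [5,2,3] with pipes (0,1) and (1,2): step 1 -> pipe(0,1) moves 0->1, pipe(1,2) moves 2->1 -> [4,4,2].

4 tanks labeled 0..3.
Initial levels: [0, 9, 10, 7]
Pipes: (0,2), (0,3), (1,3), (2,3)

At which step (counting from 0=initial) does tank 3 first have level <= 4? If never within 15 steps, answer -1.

Step 1: flows [2->0,3->0,1->3,2->3] -> levels [2 8 8 8]
Step 2: flows [2->0,3->0,1=3,2=3] -> levels [4 8 7 7]
Step 3: flows [2->0,3->0,1->3,2=3] -> levels [6 7 6 7]
Step 4: flows [0=2,3->0,1=3,3->2] -> levels [7 7 7 5]
Step 5: flows [0=2,0->3,1->3,2->3] -> levels [6 6 6 8]
Step 6: flows [0=2,3->0,3->1,3->2] -> levels [7 7 7 5]
  -> period-2 cycle (repeats step 4); tank 3 never drops to <=4
Tank 3 never reaches <=4 within 15 steps

Answer: -1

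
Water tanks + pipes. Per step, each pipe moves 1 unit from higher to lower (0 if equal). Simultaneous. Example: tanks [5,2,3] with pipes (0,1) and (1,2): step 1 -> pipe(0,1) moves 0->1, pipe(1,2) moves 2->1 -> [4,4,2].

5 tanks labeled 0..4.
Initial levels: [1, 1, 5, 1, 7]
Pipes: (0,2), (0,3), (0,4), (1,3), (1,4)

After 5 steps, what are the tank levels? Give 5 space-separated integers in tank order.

Answer: 1 4 4 3 3

Derivation:
Step 1: flows [2->0,0=3,4->0,1=3,4->1] -> levels [3 2 4 1 5]
Step 2: flows [2->0,0->3,4->0,1->3,4->1] -> levels [4 2 3 3 3]
Step 3: flows [0->2,0->3,0->4,3->1,4->1] -> levels [1 4 4 3 3]
Step 4: flows [2->0,3->0,4->0,1->3,1->4] -> levels [4 2 3 3 3]
  -> period-2 cycle: step 4 state = step 2 state
  -> state at step 5: (5-2) mod 2 = 1, same as step 3 -> [1 4 4 3 3]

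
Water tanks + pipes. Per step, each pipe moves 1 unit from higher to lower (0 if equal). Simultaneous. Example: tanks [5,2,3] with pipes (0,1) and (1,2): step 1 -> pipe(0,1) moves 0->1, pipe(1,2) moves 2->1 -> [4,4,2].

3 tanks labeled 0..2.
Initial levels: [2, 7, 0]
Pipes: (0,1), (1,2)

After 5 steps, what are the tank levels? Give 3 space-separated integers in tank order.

Step 1: flows [1->0,1->2] -> levels [3 5 1]
Step 2: flows [1->0,1->2] -> levels [4 3 2]
Step 3: flows [0->1,1->2] -> levels [3 3 3]
Step 4: flows [0=1,1=2] -> levels [3 3 3]
  -> stable; steps 5..5 unchanged -> [3 3 3]

Answer: 3 3 3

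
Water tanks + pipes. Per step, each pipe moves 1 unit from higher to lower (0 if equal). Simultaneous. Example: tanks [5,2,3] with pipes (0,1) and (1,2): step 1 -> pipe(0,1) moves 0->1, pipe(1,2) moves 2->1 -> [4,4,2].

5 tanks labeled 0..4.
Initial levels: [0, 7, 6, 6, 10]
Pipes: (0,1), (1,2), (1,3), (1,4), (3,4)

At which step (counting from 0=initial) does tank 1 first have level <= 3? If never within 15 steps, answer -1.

Answer: 5

Derivation:
Step 1: flows [1->0,1->2,1->3,4->1,4->3] -> levels [1 5 7 8 8]
Step 2: flows [1->0,2->1,3->1,4->1,3=4] -> levels [2 7 6 7 7]
Step 3: flows [1->0,1->2,1=3,1=4,3=4] -> levels [3 5 7 7 7]
Step 4: flows [1->0,2->1,3->1,4->1,3=4] -> levels [4 7 6 6 6]
Step 5: flows [1->0,1->2,1->3,1->4,3=4] -> levels [5 3 7 7 7]
Tank 1 first reaches <=3 at step 5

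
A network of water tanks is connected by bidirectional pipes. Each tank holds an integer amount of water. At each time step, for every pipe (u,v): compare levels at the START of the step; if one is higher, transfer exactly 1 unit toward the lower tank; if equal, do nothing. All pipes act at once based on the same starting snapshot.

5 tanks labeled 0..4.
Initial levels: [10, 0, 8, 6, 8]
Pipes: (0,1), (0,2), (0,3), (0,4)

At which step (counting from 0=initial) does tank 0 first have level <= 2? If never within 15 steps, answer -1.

Step 1: flows [0->1,0->2,0->3,0->4] -> levels [6 1 9 7 9]
Step 2: flows [0->1,2->0,3->0,4->0] -> levels [8 2 8 6 8]
Step 3: flows [0->1,0=2,0->3,0=4] -> levels [6 3 8 7 8]
Step 4: flows [0->1,2->0,3->0,4->0] -> levels [8 4 7 6 7]
Step 5: flows [0->1,0->2,0->3,0->4] -> levels [4 5 8 7 8]
Step 6: flows [1->0,2->0,3->0,4->0] -> levels [8 4 7 6 7]
  -> period-2 cycle (repeats step 4); tank 0 never drops to <=2
Tank 0 never reaches <=2 within 15 steps

Answer: -1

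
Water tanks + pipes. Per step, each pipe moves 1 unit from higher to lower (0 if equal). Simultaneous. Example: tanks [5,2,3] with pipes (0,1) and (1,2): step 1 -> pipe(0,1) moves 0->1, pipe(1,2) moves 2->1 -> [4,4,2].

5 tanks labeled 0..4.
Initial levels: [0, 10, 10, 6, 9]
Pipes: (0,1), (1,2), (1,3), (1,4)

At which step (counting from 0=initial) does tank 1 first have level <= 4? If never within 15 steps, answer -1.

Step 1: flows [1->0,1=2,1->3,1->4] -> levels [1 7 10 7 10]
Step 2: flows [1->0,2->1,1=3,4->1] -> levels [2 8 9 7 9]
Step 3: flows [1->0,2->1,1->3,4->1] -> levels [3 8 8 8 8]
Step 4: flows [1->0,1=2,1=3,1=4] -> levels [4 7 8 8 8]
Step 5: flows [1->0,2->1,3->1,4->1] -> levels [5 9 7 7 7]
Step 6: flows [1->0,1->2,1->3,1->4] -> levels [6 5 8 8 8]
Step 7: flows [0->1,2->1,3->1,4->1] -> levels [5 9 7 7 7]
  -> period-2 cycle (repeats step 5); tank 1 never drops to <=4
Tank 1 never reaches <=4 within 15 steps

Answer: -1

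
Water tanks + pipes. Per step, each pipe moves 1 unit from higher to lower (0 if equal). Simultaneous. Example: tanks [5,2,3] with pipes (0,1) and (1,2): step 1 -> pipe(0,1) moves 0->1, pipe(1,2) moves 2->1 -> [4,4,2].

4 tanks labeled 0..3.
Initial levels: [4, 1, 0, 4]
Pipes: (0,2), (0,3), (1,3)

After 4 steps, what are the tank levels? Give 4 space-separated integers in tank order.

Step 1: flows [0->2,0=3,3->1] -> levels [3 2 1 3]
Step 2: flows [0->2,0=3,3->1] -> levels [2 3 2 2]
Step 3: flows [0=2,0=3,1->3] -> levels [2 2 2 3]
Step 4: flows [0=2,3->0,3->1] -> levels [3 3 2 1]

Answer: 3 3 2 1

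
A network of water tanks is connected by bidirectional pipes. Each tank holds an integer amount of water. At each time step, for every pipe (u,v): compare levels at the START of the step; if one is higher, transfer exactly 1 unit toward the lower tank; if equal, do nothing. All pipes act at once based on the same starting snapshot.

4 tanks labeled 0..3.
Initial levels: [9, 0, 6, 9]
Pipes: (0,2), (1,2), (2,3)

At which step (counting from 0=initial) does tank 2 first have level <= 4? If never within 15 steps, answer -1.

Step 1: flows [0->2,2->1,3->2] -> levels [8 1 7 8]
Step 2: flows [0->2,2->1,3->2] -> levels [7 2 8 7]
Step 3: flows [2->0,2->1,2->3] -> levels [8 3 5 8]
Step 4: flows [0->2,2->1,3->2] -> levels [7 4 6 7]
Step 5: flows [0->2,2->1,3->2] -> levels [6 5 7 6]
Step 6: flows [2->0,2->1,2->3] -> levels [7 6 4 7]
Tank 2 first reaches <=4 at step 6

Answer: 6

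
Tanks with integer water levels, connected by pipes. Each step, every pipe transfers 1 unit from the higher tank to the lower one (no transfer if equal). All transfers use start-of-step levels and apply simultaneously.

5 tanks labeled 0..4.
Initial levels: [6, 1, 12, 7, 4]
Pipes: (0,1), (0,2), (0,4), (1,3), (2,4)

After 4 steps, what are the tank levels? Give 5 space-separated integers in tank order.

Answer: 7 5 7 6 5

Derivation:
Step 1: flows [0->1,2->0,0->4,3->1,2->4] -> levels [5 3 10 6 6]
Step 2: flows [0->1,2->0,4->0,3->1,2->4] -> levels [6 5 8 5 6]
Step 3: flows [0->1,2->0,0=4,1=3,2->4] -> levels [6 6 6 5 7]
Step 4: flows [0=1,0=2,4->0,1->3,4->2] -> levels [7 5 7 6 5]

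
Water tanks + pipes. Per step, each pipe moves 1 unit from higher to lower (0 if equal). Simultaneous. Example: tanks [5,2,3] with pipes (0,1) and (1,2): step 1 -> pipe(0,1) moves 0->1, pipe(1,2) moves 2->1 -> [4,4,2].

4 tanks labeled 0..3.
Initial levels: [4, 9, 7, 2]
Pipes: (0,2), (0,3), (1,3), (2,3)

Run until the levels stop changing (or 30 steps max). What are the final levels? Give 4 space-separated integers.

Step 1: flows [2->0,0->3,1->3,2->3] -> levels [4 8 5 5]
Step 2: flows [2->0,3->0,1->3,2=3] -> levels [6 7 4 5]
Step 3: flows [0->2,0->3,1->3,3->2] -> levels [4 6 6 6]
Step 4: flows [2->0,3->0,1=3,2=3] -> levels [6 6 5 5]
Step 5: flows [0->2,0->3,1->3,2=3] -> levels [4 5 6 7]
Step 6: flows [2->0,3->0,3->1,3->2] -> levels [6 6 6 4]
Step 7: flows [0=2,0->3,1->3,2->3] -> levels [5 5 5 7]
Step 8: flows [0=2,3->0,3->1,3->2] -> levels [6 6 6 4]
  -> period-2 cycle: step 8 state = step 6 state; never stabilizes
  -> state at step 30: (30-6) mod 2 = 0, same as step 6 -> [6 6 6 4]

Answer: 6 6 6 4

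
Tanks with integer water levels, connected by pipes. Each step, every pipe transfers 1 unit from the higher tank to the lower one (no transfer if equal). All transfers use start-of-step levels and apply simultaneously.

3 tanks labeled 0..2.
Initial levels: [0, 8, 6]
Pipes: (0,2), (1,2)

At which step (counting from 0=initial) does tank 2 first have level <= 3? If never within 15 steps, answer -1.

Step 1: flows [2->0,1->2] -> levels [1 7 6]
Step 2: flows [2->0,1->2] -> levels [2 6 6]
Step 3: flows [2->0,1=2] -> levels [3 6 5]
Step 4: flows [2->0,1->2] -> levels [4 5 5]
Step 5: flows [2->0,1=2] -> levels [5 5 4]
Step 6: flows [0->2,1->2] -> levels [4 4 6]
Step 7: flows [2->0,2->1] -> levels [5 5 4]
  -> period-2 cycle (repeats step 5); tank 2 never drops to <=3
Tank 2 never reaches <=3 within 15 steps

Answer: -1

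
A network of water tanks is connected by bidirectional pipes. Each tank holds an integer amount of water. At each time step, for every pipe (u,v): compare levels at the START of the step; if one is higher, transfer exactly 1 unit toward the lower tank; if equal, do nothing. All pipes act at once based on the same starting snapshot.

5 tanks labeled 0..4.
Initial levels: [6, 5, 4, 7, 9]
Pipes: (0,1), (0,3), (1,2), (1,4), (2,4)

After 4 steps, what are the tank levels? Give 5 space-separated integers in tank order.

Step 1: flows [0->1,3->0,1->2,4->1,4->2] -> levels [6 6 6 6 7]
Step 2: flows [0=1,0=3,1=2,4->1,4->2] -> levels [6 7 7 6 5]
Step 3: flows [1->0,0=3,1=2,1->4,2->4] -> levels [7 5 6 6 7]
Step 4: flows [0->1,0->3,2->1,4->1,4->2] -> levels [5 8 6 7 5]

Answer: 5 8 6 7 5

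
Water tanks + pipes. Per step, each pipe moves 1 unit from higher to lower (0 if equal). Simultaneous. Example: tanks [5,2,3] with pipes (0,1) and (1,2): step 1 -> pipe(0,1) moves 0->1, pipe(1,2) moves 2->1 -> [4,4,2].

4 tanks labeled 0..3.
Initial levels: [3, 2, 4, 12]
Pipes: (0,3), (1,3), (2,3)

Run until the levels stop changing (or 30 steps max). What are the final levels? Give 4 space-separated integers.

Step 1: flows [3->0,3->1,3->2] -> levels [4 3 5 9]
Step 2: flows [3->0,3->1,3->2] -> levels [5 4 6 6]
Step 3: flows [3->0,3->1,2=3] -> levels [6 5 6 4]
Step 4: flows [0->3,1->3,2->3] -> levels [5 4 5 7]
Step 5: flows [3->0,3->1,3->2] -> levels [6 5 6 4]
  -> period-2 cycle: step 5 state = step 3 state; never stabilizes
  -> state at step 30: (30-3) mod 2 = 1, same as step 4 -> [5 4 5 7]

Answer: 5 4 5 7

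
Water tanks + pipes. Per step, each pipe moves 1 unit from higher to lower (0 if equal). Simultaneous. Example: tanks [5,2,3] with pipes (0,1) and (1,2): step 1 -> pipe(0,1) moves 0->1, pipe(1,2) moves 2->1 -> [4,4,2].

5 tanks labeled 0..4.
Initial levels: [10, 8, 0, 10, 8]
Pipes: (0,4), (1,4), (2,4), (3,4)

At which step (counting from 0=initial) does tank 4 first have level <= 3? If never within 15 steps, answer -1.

Step 1: flows [0->4,1=4,4->2,3->4] -> levels [9 8 1 9 9]
Step 2: flows [0=4,4->1,4->2,3=4] -> levels [9 9 2 9 7]
Step 3: flows [0->4,1->4,4->2,3->4] -> levels [8 8 3 8 9]
Step 4: flows [4->0,4->1,4->2,4->3] -> levels [9 9 4 9 5]
Step 5: flows [0->4,1->4,4->2,3->4] -> levels [8 8 5 8 7]
Step 6: flows [0->4,1->4,4->2,3->4] -> levels [7 7 6 7 9]
Step 7: flows [4->0,4->1,4->2,4->3] -> levels [8 8 7 8 5]
Step 8: flows [0->4,1->4,2->4,3->4] -> levels [7 7 6 7 9]
  -> period-2 cycle (repeats step 6); tank 4 never drops to <=3
Tank 4 never reaches <=3 within 15 steps

Answer: -1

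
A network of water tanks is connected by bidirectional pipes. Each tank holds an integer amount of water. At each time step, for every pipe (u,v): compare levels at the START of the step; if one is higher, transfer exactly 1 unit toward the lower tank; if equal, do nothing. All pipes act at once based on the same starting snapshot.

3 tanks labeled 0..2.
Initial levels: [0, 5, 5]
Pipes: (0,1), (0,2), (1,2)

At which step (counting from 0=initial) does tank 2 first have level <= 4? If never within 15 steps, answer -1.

Step 1: flows [1->0,2->0,1=2] -> levels [2 4 4]
Tank 2 first reaches <=4 at step 1

Answer: 1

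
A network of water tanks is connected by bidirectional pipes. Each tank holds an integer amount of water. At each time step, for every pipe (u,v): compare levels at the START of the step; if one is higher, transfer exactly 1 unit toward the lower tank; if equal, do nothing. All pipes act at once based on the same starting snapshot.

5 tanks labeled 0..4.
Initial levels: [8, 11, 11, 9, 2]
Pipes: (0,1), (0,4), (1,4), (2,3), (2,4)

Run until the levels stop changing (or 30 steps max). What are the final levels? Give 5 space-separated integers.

Answer: 9 8 9 8 7

Derivation:
Step 1: flows [1->0,0->4,1->4,2->3,2->4] -> levels [8 9 9 10 5]
Step 2: flows [1->0,0->4,1->4,3->2,2->4] -> levels [8 7 9 9 8]
Step 3: flows [0->1,0=4,4->1,2=3,2->4] -> levels [7 9 8 9 8]
Step 4: flows [1->0,4->0,1->4,3->2,2=4] -> levels [9 7 9 8 8]
Step 5: flows [0->1,0->4,4->1,2->3,2->4] -> levels [7 9 7 9 9]
Step 6: flows [1->0,4->0,1=4,3->2,4->2] -> levels [9 8 9 8 7]
Step 7: flows [0->1,0->4,1->4,2->3,2->4] -> levels [7 8 7 9 10]
Step 8: flows [1->0,4->0,4->1,3->2,4->2] -> levels [9 8 9 8 7]
  -> period-2 cycle: step 8 state = step 6 state; never stabilizes
  -> state at step 30: (30-6) mod 2 = 0, same as step 6 -> [9 8 9 8 7]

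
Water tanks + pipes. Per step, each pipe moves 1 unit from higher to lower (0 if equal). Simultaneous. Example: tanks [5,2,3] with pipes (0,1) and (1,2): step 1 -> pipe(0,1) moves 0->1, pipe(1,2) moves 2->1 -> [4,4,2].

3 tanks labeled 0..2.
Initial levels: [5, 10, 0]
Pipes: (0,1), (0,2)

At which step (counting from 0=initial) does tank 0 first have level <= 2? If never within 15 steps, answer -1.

Step 1: flows [1->0,0->2] -> levels [5 9 1]
Step 2: flows [1->0,0->2] -> levels [5 8 2]
Step 3: flows [1->0,0->2] -> levels [5 7 3]
Step 4: flows [1->0,0->2] -> levels [5 6 4]
Step 5: flows [1->0,0->2] -> levels [5 5 5]
Step 6: flows [0=1,0=2] -> levels [5 5 5]
  -> stable; tank 0 stays at 5 > 2
Tank 0 never reaches <=2 within 15 steps

Answer: -1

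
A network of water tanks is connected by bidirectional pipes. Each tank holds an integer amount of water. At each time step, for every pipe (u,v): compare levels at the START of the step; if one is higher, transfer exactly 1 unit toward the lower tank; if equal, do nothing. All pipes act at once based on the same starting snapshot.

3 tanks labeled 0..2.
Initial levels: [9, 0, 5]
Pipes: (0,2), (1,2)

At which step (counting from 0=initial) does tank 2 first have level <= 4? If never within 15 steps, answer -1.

Answer: 5

Derivation:
Step 1: flows [0->2,2->1] -> levels [8 1 5]
Step 2: flows [0->2,2->1] -> levels [7 2 5]
Step 3: flows [0->2,2->1] -> levels [6 3 5]
Step 4: flows [0->2,2->1] -> levels [5 4 5]
Step 5: flows [0=2,2->1] -> levels [5 5 4]
Tank 2 first reaches <=4 at step 5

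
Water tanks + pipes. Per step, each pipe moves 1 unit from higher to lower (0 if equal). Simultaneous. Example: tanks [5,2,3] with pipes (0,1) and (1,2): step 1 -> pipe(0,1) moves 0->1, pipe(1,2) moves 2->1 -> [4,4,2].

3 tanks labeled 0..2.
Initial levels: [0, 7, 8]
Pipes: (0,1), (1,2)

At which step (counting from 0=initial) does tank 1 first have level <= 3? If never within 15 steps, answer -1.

Answer: -1

Derivation:
Step 1: flows [1->0,2->1] -> levels [1 7 7]
Step 2: flows [1->0,1=2] -> levels [2 6 7]
Step 3: flows [1->0,2->1] -> levels [3 6 6]
Step 4: flows [1->0,1=2] -> levels [4 5 6]
Step 5: flows [1->0,2->1] -> levels [5 5 5]
Step 6: flows [0=1,1=2] -> levels [5 5 5]
  -> stable; tank 1 stays at 5 > 3
Tank 1 never reaches <=3 within 15 steps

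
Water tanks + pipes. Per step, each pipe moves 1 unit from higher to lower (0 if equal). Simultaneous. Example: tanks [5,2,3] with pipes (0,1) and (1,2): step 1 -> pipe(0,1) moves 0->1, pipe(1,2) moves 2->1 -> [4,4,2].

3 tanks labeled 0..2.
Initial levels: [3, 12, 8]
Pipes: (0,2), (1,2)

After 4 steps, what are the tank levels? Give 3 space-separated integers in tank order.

Answer: 7 8 8

Derivation:
Step 1: flows [2->0,1->2] -> levels [4 11 8]
Step 2: flows [2->0,1->2] -> levels [5 10 8]
Step 3: flows [2->0,1->2] -> levels [6 9 8]
Step 4: flows [2->0,1->2] -> levels [7 8 8]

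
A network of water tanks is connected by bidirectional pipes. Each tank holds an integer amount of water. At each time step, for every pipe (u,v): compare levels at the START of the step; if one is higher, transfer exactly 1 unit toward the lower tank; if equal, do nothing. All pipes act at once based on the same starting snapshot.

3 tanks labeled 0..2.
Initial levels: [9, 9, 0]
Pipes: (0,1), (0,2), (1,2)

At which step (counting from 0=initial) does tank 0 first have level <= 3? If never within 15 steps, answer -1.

Answer: -1

Derivation:
Step 1: flows [0=1,0->2,1->2] -> levels [8 8 2]
Step 2: flows [0=1,0->2,1->2] -> levels [7 7 4]
Step 3: flows [0=1,0->2,1->2] -> levels [6 6 6]
Step 4: flows [0=1,0=2,1=2] -> levels [6 6 6]
  -> stable; tank 0 stays at 6 > 3
Tank 0 never reaches <=3 within 15 steps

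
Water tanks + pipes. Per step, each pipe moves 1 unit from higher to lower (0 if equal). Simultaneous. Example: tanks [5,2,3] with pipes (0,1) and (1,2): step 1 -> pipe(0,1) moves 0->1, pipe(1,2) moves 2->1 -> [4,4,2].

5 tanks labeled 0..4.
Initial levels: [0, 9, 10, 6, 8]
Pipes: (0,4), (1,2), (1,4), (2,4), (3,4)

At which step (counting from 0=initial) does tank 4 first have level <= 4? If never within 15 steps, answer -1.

Answer: -1

Derivation:
Step 1: flows [4->0,2->1,1->4,2->4,4->3] -> levels [1 9 8 7 8]
Step 2: flows [4->0,1->2,1->4,2=4,4->3] -> levels [2 7 9 8 7]
Step 3: flows [4->0,2->1,1=4,2->4,3->4] -> levels [3 8 7 7 8]
Step 4: flows [4->0,1->2,1=4,4->2,4->3] -> levels [4 7 9 8 5]
Step 5: flows [4->0,2->1,1->4,2->4,3->4] -> levels [5 7 7 7 7]
Step 6: flows [4->0,1=2,1=4,2=4,3=4] -> levels [6 7 7 7 6]
Step 7: flows [0=4,1=2,1->4,2->4,3->4] -> levels [6 6 6 6 9]
Step 8: flows [4->0,1=2,4->1,4->2,4->3] -> levels [7 7 7 7 5]
Step 9: flows [0->4,1=2,1->4,2->4,3->4] -> levels [6 6 6 6 9]
  -> period-2 cycle (repeats step 7); tank 4 never drops to <=4
Tank 4 never reaches <=4 within 15 steps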